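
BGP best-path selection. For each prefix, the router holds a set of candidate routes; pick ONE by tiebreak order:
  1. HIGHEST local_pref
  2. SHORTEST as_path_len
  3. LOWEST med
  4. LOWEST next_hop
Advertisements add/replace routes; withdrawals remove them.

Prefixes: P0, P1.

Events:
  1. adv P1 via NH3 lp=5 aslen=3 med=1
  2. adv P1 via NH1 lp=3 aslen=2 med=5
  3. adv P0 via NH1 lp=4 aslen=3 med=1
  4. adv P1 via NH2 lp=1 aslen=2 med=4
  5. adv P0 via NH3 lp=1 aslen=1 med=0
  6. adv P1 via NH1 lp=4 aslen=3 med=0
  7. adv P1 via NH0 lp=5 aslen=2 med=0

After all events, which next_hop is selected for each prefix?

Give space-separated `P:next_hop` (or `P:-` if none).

Answer: P0:NH1 P1:NH0

Derivation:
Op 1: best P0=- P1=NH3
Op 2: best P0=- P1=NH3
Op 3: best P0=NH1 P1=NH3
Op 4: best P0=NH1 P1=NH3
Op 5: best P0=NH1 P1=NH3
Op 6: best P0=NH1 P1=NH3
Op 7: best P0=NH1 P1=NH0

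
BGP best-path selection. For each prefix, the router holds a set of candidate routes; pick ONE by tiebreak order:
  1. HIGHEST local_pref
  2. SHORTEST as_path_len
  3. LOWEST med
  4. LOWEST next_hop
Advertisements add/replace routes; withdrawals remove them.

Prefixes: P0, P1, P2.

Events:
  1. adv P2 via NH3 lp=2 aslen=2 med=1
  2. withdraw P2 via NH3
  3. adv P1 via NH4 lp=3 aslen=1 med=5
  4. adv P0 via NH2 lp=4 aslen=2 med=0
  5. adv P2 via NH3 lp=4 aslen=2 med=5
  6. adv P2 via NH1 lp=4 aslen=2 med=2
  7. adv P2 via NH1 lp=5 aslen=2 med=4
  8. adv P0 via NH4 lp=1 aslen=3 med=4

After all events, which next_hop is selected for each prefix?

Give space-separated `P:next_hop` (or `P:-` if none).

Answer: P0:NH2 P1:NH4 P2:NH1

Derivation:
Op 1: best P0=- P1=- P2=NH3
Op 2: best P0=- P1=- P2=-
Op 3: best P0=- P1=NH4 P2=-
Op 4: best P0=NH2 P1=NH4 P2=-
Op 5: best P0=NH2 P1=NH4 P2=NH3
Op 6: best P0=NH2 P1=NH4 P2=NH1
Op 7: best P0=NH2 P1=NH4 P2=NH1
Op 8: best P0=NH2 P1=NH4 P2=NH1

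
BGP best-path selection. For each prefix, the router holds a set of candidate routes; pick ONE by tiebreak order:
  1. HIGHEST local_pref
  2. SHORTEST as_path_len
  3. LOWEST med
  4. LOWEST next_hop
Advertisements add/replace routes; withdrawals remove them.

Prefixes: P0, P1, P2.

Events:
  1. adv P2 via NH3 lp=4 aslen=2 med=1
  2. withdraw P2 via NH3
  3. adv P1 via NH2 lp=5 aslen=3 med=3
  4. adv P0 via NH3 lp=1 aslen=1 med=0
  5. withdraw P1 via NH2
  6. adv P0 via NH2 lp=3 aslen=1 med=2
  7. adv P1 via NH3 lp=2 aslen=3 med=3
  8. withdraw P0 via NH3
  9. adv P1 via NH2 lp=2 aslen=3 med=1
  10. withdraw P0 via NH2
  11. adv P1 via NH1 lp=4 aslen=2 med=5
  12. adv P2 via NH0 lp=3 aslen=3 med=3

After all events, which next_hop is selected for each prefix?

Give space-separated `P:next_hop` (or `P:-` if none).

Answer: P0:- P1:NH1 P2:NH0

Derivation:
Op 1: best P0=- P1=- P2=NH3
Op 2: best P0=- P1=- P2=-
Op 3: best P0=- P1=NH2 P2=-
Op 4: best P0=NH3 P1=NH2 P2=-
Op 5: best P0=NH3 P1=- P2=-
Op 6: best P0=NH2 P1=- P2=-
Op 7: best P0=NH2 P1=NH3 P2=-
Op 8: best P0=NH2 P1=NH3 P2=-
Op 9: best P0=NH2 P1=NH2 P2=-
Op 10: best P0=- P1=NH2 P2=-
Op 11: best P0=- P1=NH1 P2=-
Op 12: best P0=- P1=NH1 P2=NH0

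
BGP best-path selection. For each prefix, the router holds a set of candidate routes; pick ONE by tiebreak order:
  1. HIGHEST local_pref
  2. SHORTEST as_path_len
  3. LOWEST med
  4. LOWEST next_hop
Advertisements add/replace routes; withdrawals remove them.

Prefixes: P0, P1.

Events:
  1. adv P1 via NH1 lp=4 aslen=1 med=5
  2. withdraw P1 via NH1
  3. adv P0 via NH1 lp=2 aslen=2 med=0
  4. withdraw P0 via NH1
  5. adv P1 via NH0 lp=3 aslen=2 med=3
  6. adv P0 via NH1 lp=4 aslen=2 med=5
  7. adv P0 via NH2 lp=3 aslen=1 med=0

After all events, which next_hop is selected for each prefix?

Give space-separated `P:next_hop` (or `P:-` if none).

Answer: P0:NH1 P1:NH0

Derivation:
Op 1: best P0=- P1=NH1
Op 2: best P0=- P1=-
Op 3: best P0=NH1 P1=-
Op 4: best P0=- P1=-
Op 5: best P0=- P1=NH0
Op 6: best P0=NH1 P1=NH0
Op 7: best P0=NH1 P1=NH0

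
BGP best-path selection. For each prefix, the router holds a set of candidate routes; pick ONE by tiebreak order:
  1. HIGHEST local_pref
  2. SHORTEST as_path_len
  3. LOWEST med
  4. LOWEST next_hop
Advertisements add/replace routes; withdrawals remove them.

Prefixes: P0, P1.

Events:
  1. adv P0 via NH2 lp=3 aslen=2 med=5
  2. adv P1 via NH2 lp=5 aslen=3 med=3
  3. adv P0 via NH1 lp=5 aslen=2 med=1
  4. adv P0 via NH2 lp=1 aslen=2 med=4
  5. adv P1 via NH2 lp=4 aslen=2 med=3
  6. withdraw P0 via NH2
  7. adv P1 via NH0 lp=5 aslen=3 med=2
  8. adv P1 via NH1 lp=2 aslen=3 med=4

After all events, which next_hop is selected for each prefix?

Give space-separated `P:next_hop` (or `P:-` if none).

Op 1: best P0=NH2 P1=-
Op 2: best P0=NH2 P1=NH2
Op 3: best P0=NH1 P1=NH2
Op 4: best P0=NH1 P1=NH2
Op 5: best P0=NH1 P1=NH2
Op 6: best P0=NH1 P1=NH2
Op 7: best P0=NH1 P1=NH0
Op 8: best P0=NH1 P1=NH0

Answer: P0:NH1 P1:NH0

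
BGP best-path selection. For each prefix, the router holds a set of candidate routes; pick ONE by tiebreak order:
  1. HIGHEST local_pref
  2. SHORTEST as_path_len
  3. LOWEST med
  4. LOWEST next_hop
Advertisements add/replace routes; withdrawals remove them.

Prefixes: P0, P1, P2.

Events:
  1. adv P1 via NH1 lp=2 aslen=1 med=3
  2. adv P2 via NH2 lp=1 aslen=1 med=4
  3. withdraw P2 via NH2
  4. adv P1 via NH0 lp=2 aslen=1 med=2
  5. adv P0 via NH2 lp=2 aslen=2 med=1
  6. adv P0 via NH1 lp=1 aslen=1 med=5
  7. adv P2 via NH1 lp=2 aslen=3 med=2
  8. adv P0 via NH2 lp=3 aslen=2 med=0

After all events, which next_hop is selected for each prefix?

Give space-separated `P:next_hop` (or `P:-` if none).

Op 1: best P0=- P1=NH1 P2=-
Op 2: best P0=- P1=NH1 P2=NH2
Op 3: best P0=- P1=NH1 P2=-
Op 4: best P0=- P1=NH0 P2=-
Op 5: best P0=NH2 P1=NH0 P2=-
Op 6: best P0=NH2 P1=NH0 P2=-
Op 7: best P0=NH2 P1=NH0 P2=NH1
Op 8: best P0=NH2 P1=NH0 P2=NH1

Answer: P0:NH2 P1:NH0 P2:NH1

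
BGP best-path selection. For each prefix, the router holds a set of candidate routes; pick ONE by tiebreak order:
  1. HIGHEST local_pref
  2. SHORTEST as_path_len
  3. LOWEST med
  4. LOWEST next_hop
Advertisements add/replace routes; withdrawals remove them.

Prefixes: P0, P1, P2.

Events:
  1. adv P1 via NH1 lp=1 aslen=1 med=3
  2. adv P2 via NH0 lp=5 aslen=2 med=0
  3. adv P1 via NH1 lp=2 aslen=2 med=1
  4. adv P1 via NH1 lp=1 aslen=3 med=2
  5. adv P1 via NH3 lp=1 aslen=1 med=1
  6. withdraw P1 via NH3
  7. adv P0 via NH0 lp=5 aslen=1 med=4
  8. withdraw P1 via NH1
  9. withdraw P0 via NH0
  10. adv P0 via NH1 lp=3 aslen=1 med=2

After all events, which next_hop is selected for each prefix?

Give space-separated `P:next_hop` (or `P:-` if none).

Answer: P0:NH1 P1:- P2:NH0

Derivation:
Op 1: best P0=- P1=NH1 P2=-
Op 2: best P0=- P1=NH1 P2=NH0
Op 3: best P0=- P1=NH1 P2=NH0
Op 4: best P0=- P1=NH1 P2=NH0
Op 5: best P0=- P1=NH3 P2=NH0
Op 6: best P0=- P1=NH1 P2=NH0
Op 7: best P0=NH0 P1=NH1 P2=NH0
Op 8: best P0=NH0 P1=- P2=NH0
Op 9: best P0=- P1=- P2=NH0
Op 10: best P0=NH1 P1=- P2=NH0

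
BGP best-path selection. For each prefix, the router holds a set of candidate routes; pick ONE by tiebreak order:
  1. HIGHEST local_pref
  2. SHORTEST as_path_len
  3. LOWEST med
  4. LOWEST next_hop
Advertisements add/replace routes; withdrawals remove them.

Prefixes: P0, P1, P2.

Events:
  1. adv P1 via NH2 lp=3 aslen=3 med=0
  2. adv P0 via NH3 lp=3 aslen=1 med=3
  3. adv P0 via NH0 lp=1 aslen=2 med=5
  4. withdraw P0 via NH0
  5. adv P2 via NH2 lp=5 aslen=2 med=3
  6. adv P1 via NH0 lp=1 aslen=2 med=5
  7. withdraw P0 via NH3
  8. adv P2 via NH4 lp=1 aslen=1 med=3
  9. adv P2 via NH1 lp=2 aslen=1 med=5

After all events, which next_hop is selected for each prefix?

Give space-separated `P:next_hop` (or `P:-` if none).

Op 1: best P0=- P1=NH2 P2=-
Op 2: best P0=NH3 P1=NH2 P2=-
Op 3: best P0=NH3 P1=NH2 P2=-
Op 4: best P0=NH3 P1=NH2 P2=-
Op 5: best P0=NH3 P1=NH2 P2=NH2
Op 6: best P0=NH3 P1=NH2 P2=NH2
Op 7: best P0=- P1=NH2 P2=NH2
Op 8: best P0=- P1=NH2 P2=NH2
Op 9: best P0=- P1=NH2 P2=NH2

Answer: P0:- P1:NH2 P2:NH2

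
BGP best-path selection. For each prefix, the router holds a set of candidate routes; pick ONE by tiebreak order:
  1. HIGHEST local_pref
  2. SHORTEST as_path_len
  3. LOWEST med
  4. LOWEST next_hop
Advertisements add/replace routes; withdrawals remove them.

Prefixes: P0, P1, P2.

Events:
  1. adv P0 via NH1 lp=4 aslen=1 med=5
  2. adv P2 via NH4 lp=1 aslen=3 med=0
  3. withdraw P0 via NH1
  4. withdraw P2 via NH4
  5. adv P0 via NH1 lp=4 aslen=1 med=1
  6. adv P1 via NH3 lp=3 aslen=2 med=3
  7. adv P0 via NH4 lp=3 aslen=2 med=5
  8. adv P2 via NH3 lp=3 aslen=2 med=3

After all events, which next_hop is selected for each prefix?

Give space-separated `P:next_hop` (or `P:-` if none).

Op 1: best P0=NH1 P1=- P2=-
Op 2: best P0=NH1 P1=- P2=NH4
Op 3: best P0=- P1=- P2=NH4
Op 4: best P0=- P1=- P2=-
Op 5: best P0=NH1 P1=- P2=-
Op 6: best P0=NH1 P1=NH3 P2=-
Op 7: best P0=NH1 P1=NH3 P2=-
Op 8: best P0=NH1 P1=NH3 P2=NH3

Answer: P0:NH1 P1:NH3 P2:NH3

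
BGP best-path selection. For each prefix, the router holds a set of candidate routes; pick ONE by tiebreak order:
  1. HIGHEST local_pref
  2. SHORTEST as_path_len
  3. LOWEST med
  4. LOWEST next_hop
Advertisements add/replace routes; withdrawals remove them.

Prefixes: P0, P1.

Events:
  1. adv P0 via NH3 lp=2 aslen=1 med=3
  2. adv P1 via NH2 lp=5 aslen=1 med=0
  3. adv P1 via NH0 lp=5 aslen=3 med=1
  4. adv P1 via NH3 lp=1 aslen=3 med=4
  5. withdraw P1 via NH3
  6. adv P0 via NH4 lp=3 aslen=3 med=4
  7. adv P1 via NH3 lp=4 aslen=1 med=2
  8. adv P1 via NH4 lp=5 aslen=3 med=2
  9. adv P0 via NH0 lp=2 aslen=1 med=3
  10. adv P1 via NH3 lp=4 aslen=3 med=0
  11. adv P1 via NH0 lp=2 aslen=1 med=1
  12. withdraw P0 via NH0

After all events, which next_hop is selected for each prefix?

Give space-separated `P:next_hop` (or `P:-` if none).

Answer: P0:NH4 P1:NH2

Derivation:
Op 1: best P0=NH3 P1=-
Op 2: best P0=NH3 P1=NH2
Op 3: best P0=NH3 P1=NH2
Op 4: best P0=NH3 P1=NH2
Op 5: best P0=NH3 P1=NH2
Op 6: best P0=NH4 P1=NH2
Op 7: best P0=NH4 P1=NH2
Op 8: best P0=NH4 P1=NH2
Op 9: best P0=NH4 P1=NH2
Op 10: best P0=NH4 P1=NH2
Op 11: best P0=NH4 P1=NH2
Op 12: best P0=NH4 P1=NH2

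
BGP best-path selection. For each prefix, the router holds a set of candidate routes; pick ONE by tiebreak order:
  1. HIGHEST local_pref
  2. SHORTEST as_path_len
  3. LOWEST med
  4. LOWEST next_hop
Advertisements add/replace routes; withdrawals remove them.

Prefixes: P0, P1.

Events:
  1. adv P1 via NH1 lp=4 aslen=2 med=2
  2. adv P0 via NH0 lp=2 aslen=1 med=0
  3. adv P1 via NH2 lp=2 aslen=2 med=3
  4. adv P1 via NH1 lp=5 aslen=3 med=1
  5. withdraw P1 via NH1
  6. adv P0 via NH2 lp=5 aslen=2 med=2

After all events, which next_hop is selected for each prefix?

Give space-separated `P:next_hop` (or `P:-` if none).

Op 1: best P0=- P1=NH1
Op 2: best P0=NH0 P1=NH1
Op 3: best P0=NH0 P1=NH1
Op 4: best P0=NH0 P1=NH1
Op 5: best P0=NH0 P1=NH2
Op 6: best P0=NH2 P1=NH2

Answer: P0:NH2 P1:NH2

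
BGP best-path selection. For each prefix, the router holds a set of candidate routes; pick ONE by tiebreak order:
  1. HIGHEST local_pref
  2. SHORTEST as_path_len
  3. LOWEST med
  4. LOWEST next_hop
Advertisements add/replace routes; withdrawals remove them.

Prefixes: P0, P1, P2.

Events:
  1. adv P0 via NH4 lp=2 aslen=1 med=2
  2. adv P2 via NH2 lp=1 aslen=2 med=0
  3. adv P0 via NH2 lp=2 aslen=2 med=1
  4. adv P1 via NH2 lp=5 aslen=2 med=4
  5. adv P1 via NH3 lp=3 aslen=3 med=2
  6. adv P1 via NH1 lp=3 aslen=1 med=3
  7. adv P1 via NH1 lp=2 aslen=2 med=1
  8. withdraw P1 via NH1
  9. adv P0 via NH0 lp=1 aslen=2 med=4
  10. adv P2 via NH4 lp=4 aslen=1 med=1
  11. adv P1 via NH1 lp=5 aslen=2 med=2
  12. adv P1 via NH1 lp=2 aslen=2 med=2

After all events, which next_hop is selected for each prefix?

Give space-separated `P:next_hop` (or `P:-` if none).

Op 1: best P0=NH4 P1=- P2=-
Op 2: best P0=NH4 P1=- P2=NH2
Op 3: best P0=NH4 P1=- P2=NH2
Op 4: best P0=NH4 P1=NH2 P2=NH2
Op 5: best P0=NH4 P1=NH2 P2=NH2
Op 6: best P0=NH4 P1=NH2 P2=NH2
Op 7: best P0=NH4 P1=NH2 P2=NH2
Op 8: best P0=NH4 P1=NH2 P2=NH2
Op 9: best P0=NH4 P1=NH2 P2=NH2
Op 10: best P0=NH4 P1=NH2 P2=NH4
Op 11: best P0=NH4 P1=NH1 P2=NH4
Op 12: best P0=NH4 P1=NH2 P2=NH4

Answer: P0:NH4 P1:NH2 P2:NH4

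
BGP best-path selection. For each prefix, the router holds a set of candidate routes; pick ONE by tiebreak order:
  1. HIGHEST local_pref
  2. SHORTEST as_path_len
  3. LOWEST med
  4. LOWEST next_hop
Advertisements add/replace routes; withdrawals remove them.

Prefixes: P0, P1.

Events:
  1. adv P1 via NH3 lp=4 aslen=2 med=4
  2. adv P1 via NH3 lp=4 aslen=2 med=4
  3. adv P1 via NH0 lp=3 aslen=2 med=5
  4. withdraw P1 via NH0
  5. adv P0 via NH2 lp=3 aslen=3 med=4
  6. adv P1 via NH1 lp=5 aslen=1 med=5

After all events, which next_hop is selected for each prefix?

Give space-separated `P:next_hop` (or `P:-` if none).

Answer: P0:NH2 P1:NH1

Derivation:
Op 1: best P0=- P1=NH3
Op 2: best P0=- P1=NH3
Op 3: best P0=- P1=NH3
Op 4: best P0=- P1=NH3
Op 5: best P0=NH2 P1=NH3
Op 6: best P0=NH2 P1=NH1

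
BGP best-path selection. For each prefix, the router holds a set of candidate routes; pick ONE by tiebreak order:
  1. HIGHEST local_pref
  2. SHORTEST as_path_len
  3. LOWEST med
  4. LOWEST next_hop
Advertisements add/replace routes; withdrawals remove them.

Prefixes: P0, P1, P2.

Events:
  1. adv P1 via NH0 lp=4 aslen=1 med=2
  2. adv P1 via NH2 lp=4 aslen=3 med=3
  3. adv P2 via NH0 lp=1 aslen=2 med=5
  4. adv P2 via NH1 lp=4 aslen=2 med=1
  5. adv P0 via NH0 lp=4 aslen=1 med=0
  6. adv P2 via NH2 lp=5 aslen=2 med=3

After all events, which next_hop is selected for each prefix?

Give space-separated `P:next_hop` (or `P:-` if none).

Op 1: best P0=- P1=NH0 P2=-
Op 2: best P0=- P1=NH0 P2=-
Op 3: best P0=- P1=NH0 P2=NH0
Op 4: best P0=- P1=NH0 P2=NH1
Op 5: best P0=NH0 P1=NH0 P2=NH1
Op 6: best P0=NH0 P1=NH0 P2=NH2

Answer: P0:NH0 P1:NH0 P2:NH2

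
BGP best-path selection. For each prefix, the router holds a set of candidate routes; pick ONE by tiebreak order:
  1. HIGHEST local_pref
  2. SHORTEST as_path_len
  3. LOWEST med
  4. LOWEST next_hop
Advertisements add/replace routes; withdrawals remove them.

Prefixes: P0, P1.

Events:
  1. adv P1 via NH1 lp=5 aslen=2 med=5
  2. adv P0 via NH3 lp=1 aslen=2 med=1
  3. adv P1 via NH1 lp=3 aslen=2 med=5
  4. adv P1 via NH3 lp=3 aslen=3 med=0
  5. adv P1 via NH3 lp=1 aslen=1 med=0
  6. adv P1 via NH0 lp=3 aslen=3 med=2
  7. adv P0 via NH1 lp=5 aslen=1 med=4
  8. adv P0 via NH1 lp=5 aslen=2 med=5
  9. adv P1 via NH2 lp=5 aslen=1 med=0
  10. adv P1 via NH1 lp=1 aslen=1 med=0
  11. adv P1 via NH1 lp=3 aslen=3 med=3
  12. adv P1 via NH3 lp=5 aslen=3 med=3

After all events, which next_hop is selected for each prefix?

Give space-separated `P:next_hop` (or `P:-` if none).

Answer: P0:NH1 P1:NH2

Derivation:
Op 1: best P0=- P1=NH1
Op 2: best P0=NH3 P1=NH1
Op 3: best P0=NH3 P1=NH1
Op 4: best P0=NH3 P1=NH1
Op 5: best P0=NH3 P1=NH1
Op 6: best P0=NH3 P1=NH1
Op 7: best P0=NH1 P1=NH1
Op 8: best P0=NH1 P1=NH1
Op 9: best P0=NH1 P1=NH2
Op 10: best P0=NH1 P1=NH2
Op 11: best P0=NH1 P1=NH2
Op 12: best P0=NH1 P1=NH2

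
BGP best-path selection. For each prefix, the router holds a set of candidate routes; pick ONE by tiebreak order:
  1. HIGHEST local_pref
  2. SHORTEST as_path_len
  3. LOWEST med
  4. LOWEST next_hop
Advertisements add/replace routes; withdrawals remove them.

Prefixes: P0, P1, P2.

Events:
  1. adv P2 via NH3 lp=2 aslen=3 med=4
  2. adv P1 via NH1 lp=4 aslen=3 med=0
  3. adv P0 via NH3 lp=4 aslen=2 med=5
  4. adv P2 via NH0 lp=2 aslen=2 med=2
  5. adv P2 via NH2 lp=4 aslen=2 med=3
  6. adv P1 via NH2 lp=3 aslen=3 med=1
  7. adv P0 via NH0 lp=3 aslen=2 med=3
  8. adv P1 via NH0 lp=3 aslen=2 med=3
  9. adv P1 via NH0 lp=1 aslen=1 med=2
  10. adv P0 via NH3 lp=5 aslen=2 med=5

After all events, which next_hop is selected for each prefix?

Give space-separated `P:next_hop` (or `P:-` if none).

Answer: P0:NH3 P1:NH1 P2:NH2

Derivation:
Op 1: best P0=- P1=- P2=NH3
Op 2: best P0=- P1=NH1 P2=NH3
Op 3: best P0=NH3 P1=NH1 P2=NH3
Op 4: best P0=NH3 P1=NH1 P2=NH0
Op 5: best P0=NH3 P1=NH1 P2=NH2
Op 6: best P0=NH3 P1=NH1 P2=NH2
Op 7: best P0=NH3 P1=NH1 P2=NH2
Op 8: best P0=NH3 P1=NH1 P2=NH2
Op 9: best P0=NH3 P1=NH1 P2=NH2
Op 10: best P0=NH3 P1=NH1 P2=NH2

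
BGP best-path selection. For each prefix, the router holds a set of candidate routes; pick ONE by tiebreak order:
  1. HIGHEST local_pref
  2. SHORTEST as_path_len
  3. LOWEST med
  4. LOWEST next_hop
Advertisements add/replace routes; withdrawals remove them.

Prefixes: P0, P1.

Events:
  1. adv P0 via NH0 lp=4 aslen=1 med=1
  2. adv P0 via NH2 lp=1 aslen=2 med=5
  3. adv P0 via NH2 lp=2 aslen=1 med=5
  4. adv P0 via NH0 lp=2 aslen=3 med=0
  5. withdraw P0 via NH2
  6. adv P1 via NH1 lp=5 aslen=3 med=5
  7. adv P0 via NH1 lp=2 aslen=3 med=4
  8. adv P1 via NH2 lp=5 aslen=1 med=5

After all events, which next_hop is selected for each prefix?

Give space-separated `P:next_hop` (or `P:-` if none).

Answer: P0:NH0 P1:NH2

Derivation:
Op 1: best P0=NH0 P1=-
Op 2: best P0=NH0 P1=-
Op 3: best P0=NH0 P1=-
Op 4: best P0=NH2 P1=-
Op 5: best P0=NH0 P1=-
Op 6: best P0=NH0 P1=NH1
Op 7: best P0=NH0 P1=NH1
Op 8: best P0=NH0 P1=NH2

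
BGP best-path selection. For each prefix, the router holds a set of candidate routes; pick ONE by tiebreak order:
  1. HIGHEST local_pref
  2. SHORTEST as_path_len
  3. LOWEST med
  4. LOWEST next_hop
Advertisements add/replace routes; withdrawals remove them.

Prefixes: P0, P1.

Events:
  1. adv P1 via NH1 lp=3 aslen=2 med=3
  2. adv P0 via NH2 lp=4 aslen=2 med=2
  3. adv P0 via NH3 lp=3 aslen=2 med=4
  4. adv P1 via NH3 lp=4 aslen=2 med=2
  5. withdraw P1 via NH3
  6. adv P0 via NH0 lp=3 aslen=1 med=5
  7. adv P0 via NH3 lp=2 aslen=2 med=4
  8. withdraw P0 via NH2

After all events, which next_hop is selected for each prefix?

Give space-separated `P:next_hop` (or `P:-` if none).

Op 1: best P0=- P1=NH1
Op 2: best P0=NH2 P1=NH1
Op 3: best P0=NH2 P1=NH1
Op 4: best P0=NH2 P1=NH3
Op 5: best P0=NH2 P1=NH1
Op 6: best P0=NH2 P1=NH1
Op 7: best P0=NH2 P1=NH1
Op 8: best P0=NH0 P1=NH1

Answer: P0:NH0 P1:NH1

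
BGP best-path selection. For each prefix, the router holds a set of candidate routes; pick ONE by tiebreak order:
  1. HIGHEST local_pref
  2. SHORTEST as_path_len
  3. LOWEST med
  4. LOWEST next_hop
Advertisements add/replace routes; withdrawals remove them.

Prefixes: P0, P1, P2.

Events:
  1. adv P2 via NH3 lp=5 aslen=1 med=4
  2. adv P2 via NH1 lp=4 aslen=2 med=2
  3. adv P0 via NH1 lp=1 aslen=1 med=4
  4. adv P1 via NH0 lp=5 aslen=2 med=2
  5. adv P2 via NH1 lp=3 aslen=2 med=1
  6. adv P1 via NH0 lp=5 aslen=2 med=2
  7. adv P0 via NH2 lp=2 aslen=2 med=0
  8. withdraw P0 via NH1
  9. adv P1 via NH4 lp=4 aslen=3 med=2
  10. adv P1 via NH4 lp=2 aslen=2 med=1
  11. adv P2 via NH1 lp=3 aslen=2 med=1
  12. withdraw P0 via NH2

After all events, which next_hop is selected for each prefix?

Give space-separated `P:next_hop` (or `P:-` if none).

Op 1: best P0=- P1=- P2=NH3
Op 2: best P0=- P1=- P2=NH3
Op 3: best P0=NH1 P1=- P2=NH3
Op 4: best P0=NH1 P1=NH0 P2=NH3
Op 5: best P0=NH1 P1=NH0 P2=NH3
Op 6: best P0=NH1 P1=NH0 P2=NH3
Op 7: best P0=NH2 P1=NH0 P2=NH3
Op 8: best P0=NH2 P1=NH0 P2=NH3
Op 9: best P0=NH2 P1=NH0 P2=NH3
Op 10: best P0=NH2 P1=NH0 P2=NH3
Op 11: best P0=NH2 P1=NH0 P2=NH3
Op 12: best P0=- P1=NH0 P2=NH3

Answer: P0:- P1:NH0 P2:NH3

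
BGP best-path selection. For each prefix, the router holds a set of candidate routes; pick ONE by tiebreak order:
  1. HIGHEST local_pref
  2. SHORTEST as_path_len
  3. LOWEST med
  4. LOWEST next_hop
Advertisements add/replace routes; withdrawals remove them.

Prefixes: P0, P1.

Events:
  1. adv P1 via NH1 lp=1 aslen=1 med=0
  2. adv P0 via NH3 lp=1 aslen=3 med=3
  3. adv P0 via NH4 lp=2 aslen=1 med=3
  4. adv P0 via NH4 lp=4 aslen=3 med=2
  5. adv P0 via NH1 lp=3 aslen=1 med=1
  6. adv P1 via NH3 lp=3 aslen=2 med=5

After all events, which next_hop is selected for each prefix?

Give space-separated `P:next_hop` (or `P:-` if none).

Answer: P0:NH4 P1:NH3

Derivation:
Op 1: best P0=- P1=NH1
Op 2: best P0=NH3 P1=NH1
Op 3: best P0=NH4 P1=NH1
Op 4: best P0=NH4 P1=NH1
Op 5: best P0=NH4 P1=NH1
Op 6: best P0=NH4 P1=NH3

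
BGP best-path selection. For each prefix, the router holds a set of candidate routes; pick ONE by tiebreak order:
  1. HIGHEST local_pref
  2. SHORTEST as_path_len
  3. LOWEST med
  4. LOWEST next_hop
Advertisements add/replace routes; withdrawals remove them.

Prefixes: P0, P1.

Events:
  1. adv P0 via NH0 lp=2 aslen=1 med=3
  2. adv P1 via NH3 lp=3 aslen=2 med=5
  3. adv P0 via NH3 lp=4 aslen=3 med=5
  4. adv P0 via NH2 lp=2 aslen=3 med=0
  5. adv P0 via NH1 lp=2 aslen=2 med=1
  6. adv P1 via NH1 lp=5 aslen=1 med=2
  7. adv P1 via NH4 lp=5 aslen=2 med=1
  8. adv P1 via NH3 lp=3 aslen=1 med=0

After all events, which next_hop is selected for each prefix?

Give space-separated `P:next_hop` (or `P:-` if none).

Answer: P0:NH3 P1:NH1

Derivation:
Op 1: best P0=NH0 P1=-
Op 2: best P0=NH0 P1=NH3
Op 3: best P0=NH3 P1=NH3
Op 4: best P0=NH3 P1=NH3
Op 5: best P0=NH3 P1=NH3
Op 6: best P0=NH3 P1=NH1
Op 7: best P0=NH3 P1=NH1
Op 8: best P0=NH3 P1=NH1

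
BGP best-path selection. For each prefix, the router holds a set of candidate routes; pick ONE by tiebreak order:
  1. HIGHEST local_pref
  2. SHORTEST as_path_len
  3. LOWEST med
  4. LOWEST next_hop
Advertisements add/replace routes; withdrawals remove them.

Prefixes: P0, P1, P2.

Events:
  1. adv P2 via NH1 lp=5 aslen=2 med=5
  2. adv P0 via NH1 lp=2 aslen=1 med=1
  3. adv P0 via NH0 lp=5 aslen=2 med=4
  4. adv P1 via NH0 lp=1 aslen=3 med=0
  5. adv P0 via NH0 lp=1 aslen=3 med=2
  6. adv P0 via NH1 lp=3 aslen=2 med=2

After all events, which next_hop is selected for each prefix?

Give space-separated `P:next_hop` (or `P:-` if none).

Answer: P0:NH1 P1:NH0 P2:NH1

Derivation:
Op 1: best P0=- P1=- P2=NH1
Op 2: best P0=NH1 P1=- P2=NH1
Op 3: best P0=NH0 P1=- P2=NH1
Op 4: best P0=NH0 P1=NH0 P2=NH1
Op 5: best P0=NH1 P1=NH0 P2=NH1
Op 6: best P0=NH1 P1=NH0 P2=NH1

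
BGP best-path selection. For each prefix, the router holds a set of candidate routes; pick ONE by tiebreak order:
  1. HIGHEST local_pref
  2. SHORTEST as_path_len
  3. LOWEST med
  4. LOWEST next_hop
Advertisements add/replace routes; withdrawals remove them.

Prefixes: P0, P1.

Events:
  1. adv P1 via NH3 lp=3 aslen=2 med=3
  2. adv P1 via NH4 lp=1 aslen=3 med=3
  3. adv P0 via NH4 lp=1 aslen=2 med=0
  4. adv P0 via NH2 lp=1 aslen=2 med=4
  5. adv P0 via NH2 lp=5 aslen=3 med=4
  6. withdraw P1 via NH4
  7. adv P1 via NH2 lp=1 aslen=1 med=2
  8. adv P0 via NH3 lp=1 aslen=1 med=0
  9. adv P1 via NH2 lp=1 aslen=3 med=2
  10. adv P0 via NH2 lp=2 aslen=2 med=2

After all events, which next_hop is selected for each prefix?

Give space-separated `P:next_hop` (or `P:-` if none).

Op 1: best P0=- P1=NH3
Op 2: best P0=- P1=NH3
Op 3: best P0=NH4 P1=NH3
Op 4: best P0=NH4 P1=NH3
Op 5: best P0=NH2 P1=NH3
Op 6: best P0=NH2 P1=NH3
Op 7: best P0=NH2 P1=NH3
Op 8: best P0=NH2 P1=NH3
Op 9: best P0=NH2 P1=NH3
Op 10: best P0=NH2 P1=NH3

Answer: P0:NH2 P1:NH3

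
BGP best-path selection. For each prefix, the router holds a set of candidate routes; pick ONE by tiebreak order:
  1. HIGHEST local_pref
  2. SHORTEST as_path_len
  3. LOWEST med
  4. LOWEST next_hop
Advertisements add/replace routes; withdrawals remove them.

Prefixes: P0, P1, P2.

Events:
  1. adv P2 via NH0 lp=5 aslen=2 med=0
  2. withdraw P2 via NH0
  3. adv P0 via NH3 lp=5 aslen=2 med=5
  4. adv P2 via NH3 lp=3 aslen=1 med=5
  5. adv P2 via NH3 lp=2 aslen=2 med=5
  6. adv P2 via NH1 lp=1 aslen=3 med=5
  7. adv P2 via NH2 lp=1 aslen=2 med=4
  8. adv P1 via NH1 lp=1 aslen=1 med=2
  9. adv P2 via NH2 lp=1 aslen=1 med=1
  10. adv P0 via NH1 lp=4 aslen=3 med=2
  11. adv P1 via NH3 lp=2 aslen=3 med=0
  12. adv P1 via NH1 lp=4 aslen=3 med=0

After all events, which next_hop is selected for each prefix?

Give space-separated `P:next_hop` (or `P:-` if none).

Op 1: best P0=- P1=- P2=NH0
Op 2: best P0=- P1=- P2=-
Op 3: best P0=NH3 P1=- P2=-
Op 4: best P0=NH3 P1=- P2=NH3
Op 5: best P0=NH3 P1=- P2=NH3
Op 6: best P0=NH3 P1=- P2=NH3
Op 7: best P0=NH3 P1=- P2=NH3
Op 8: best P0=NH3 P1=NH1 P2=NH3
Op 9: best P0=NH3 P1=NH1 P2=NH3
Op 10: best P0=NH3 P1=NH1 P2=NH3
Op 11: best P0=NH3 P1=NH3 P2=NH3
Op 12: best P0=NH3 P1=NH1 P2=NH3

Answer: P0:NH3 P1:NH1 P2:NH3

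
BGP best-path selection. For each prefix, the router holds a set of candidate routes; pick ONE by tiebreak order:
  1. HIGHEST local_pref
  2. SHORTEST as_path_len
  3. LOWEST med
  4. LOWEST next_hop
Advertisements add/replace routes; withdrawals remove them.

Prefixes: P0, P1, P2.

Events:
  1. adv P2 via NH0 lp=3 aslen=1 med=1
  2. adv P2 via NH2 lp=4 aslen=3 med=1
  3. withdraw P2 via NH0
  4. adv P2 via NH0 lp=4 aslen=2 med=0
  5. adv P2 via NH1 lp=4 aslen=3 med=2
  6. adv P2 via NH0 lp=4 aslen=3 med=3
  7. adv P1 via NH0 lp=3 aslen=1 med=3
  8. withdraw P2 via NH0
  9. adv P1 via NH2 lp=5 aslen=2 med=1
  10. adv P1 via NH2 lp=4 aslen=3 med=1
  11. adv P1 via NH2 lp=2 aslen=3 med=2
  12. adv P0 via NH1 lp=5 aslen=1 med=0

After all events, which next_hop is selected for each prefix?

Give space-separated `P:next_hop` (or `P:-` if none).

Op 1: best P0=- P1=- P2=NH0
Op 2: best P0=- P1=- P2=NH2
Op 3: best P0=- P1=- P2=NH2
Op 4: best P0=- P1=- P2=NH0
Op 5: best P0=- P1=- P2=NH0
Op 6: best P0=- P1=- P2=NH2
Op 7: best P0=- P1=NH0 P2=NH2
Op 8: best P0=- P1=NH0 P2=NH2
Op 9: best P0=- P1=NH2 P2=NH2
Op 10: best P0=- P1=NH2 P2=NH2
Op 11: best P0=- P1=NH0 P2=NH2
Op 12: best P0=NH1 P1=NH0 P2=NH2

Answer: P0:NH1 P1:NH0 P2:NH2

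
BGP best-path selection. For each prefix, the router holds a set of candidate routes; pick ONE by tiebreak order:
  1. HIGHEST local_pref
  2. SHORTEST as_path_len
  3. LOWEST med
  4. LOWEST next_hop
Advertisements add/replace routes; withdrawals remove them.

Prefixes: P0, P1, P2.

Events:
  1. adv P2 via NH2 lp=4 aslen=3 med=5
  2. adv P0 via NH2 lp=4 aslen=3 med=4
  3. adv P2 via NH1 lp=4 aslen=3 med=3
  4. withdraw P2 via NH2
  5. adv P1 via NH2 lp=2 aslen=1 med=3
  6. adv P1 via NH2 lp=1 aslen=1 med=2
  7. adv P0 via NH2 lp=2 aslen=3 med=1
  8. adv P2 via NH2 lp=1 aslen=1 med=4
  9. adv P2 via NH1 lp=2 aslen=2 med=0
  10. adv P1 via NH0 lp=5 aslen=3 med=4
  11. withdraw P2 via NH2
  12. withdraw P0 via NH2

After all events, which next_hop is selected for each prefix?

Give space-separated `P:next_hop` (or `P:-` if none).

Op 1: best P0=- P1=- P2=NH2
Op 2: best P0=NH2 P1=- P2=NH2
Op 3: best P0=NH2 P1=- P2=NH1
Op 4: best P0=NH2 P1=- P2=NH1
Op 5: best P0=NH2 P1=NH2 P2=NH1
Op 6: best P0=NH2 P1=NH2 P2=NH1
Op 7: best P0=NH2 P1=NH2 P2=NH1
Op 8: best P0=NH2 P1=NH2 P2=NH1
Op 9: best P0=NH2 P1=NH2 P2=NH1
Op 10: best P0=NH2 P1=NH0 P2=NH1
Op 11: best P0=NH2 P1=NH0 P2=NH1
Op 12: best P0=- P1=NH0 P2=NH1

Answer: P0:- P1:NH0 P2:NH1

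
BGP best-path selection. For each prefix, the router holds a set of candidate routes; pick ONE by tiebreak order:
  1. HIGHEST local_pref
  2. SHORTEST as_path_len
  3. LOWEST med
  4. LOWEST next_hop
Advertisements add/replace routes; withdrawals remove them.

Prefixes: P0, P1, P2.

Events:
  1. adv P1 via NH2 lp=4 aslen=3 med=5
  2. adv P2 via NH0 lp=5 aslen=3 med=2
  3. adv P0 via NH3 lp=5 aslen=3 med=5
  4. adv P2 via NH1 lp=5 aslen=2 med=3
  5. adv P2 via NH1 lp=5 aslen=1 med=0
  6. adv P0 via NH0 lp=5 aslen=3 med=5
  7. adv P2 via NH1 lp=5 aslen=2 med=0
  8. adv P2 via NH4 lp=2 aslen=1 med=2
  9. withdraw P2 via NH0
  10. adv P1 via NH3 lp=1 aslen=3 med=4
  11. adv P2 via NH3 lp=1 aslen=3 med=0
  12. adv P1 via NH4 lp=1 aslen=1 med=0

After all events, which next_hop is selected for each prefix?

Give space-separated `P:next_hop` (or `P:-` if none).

Op 1: best P0=- P1=NH2 P2=-
Op 2: best P0=- P1=NH2 P2=NH0
Op 3: best P0=NH3 P1=NH2 P2=NH0
Op 4: best P0=NH3 P1=NH2 P2=NH1
Op 5: best P0=NH3 P1=NH2 P2=NH1
Op 6: best P0=NH0 P1=NH2 P2=NH1
Op 7: best P0=NH0 P1=NH2 P2=NH1
Op 8: best P0=NH0 P1=NH2 P2=NH1
Op 9: best P0=NH0 P1=NH2 P2=NH1
Op 10: best P0=NH0 P1=NH2 P2=NH1
Op 11: best P0=NH0 P1=NH2 P2=NH1
Op 12: best P0=NH0 P1=NH2 P2=NH1

Answer: P0:NH0 P1:NH2 P2:NH1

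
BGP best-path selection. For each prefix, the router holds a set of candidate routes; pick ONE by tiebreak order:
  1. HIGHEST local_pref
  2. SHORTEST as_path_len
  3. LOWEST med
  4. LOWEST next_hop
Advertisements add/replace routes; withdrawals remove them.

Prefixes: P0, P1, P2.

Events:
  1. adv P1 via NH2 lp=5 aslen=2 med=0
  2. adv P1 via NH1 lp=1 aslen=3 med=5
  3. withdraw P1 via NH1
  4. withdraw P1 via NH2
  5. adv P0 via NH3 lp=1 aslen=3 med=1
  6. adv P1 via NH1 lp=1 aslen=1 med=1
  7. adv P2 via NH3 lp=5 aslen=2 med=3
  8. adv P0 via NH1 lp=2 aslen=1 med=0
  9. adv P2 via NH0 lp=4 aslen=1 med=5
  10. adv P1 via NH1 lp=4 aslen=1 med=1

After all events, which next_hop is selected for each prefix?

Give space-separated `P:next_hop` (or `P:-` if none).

Op 1: best P0=- P1=NH2 P2=-
Op 2: best P0=- P1=NH2 P2=-
Op 3: best P0=- P1=NH2 P2=-
Op 4: best P0=- P1=- P2=-
Op 5: best P0=NH3 P1=- P2=-
Op 6: best P0=NH3 P1=NH1 P2=-
Op 7: best P0=NH3 P1=NH1 P2=NH3
Op 8: best P0=NH1 P1=NH1 P2=NH3
Op 9: best P0=NH1 P1=NH1 P2=NH3
Op 10: best P0=NH1 P1=NH1 P2=NH3

Answer: P0:NH1 P1:NH1 P2:NH3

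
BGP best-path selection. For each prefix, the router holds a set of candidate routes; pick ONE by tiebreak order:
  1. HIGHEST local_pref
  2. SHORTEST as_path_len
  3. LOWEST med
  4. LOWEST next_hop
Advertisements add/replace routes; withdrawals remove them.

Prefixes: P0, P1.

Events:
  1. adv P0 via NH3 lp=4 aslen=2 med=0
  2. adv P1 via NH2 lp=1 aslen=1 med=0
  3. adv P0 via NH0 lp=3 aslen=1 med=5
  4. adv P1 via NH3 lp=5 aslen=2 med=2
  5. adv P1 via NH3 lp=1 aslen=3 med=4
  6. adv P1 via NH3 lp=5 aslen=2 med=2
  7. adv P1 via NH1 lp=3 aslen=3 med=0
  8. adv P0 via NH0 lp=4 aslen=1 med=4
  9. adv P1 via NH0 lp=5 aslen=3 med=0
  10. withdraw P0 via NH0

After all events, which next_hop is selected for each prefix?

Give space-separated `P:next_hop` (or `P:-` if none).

Answer: P0:NH3 P1:NH3

Derivation:
Op 1: best P0=NH3 P1=-
Op 2: best P0=NH3 P1=NH2
Op 3: best P0=NH3 P1=NH2
Op 4: best P0=NH3 P1=NH3
Op 5: best P0=NH3 P1=NH2
Op 6: best P0=NH3 P1=NH3
Op 7: best P0=NH3 P1=NH3
Op 8: best P0=NH0 P1=NH3
Op 9: best P0=NH0 P1=NH3
Op 10: best P0=NH3 P1=NH3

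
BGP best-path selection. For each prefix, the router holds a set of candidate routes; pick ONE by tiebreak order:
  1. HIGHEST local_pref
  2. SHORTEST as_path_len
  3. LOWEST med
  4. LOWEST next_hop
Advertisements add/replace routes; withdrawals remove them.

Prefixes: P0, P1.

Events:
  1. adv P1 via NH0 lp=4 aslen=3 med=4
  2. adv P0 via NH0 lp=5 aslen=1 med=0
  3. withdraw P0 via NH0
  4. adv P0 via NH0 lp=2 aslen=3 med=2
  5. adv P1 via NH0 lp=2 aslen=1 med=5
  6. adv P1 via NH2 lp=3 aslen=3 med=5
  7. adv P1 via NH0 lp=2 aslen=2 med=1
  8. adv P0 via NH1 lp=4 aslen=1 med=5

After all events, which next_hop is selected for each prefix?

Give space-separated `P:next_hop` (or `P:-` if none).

Op 1: best P0=- P1=NH0
Op 2: best P0=NH0 P1=NH0
Op 3: best P0=- P1=NH0
Op 4: best P0=NH0 P1=NH0
Op 5: best P0=NH0 P1=NH0
Op 6: best P0=NH0 P1=NH2
Op 7: best P0=NH0 P1=NH2
Op 8: best P0=NH1 P1=NH2

Answer: P0:NH1 P1:NH2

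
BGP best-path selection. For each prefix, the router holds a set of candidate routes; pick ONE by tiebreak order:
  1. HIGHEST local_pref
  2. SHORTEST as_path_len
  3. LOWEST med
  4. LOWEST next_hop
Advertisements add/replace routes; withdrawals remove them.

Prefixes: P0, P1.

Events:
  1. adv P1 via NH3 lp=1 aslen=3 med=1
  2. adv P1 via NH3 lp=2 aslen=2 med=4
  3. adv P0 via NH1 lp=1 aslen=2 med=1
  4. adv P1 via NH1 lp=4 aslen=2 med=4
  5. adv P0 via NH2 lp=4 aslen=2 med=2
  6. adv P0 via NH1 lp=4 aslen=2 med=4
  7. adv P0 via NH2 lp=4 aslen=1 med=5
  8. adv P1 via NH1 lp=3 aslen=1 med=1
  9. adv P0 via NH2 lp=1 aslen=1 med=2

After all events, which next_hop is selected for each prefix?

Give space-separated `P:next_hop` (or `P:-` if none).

Answer: P0:NH1 P1:NH1

Derivation:
Op 1: best P0=- P1=NH3
Op 2: best P0=- P1=NH3
Op 3: best P0=NH1 P1=NH3
Op 4: best P0=NH1 P1=NH1
Op 5: best P0=NH2 P1=NH1
Op 6: best P0=NH2 P1=NH1
Op 7: best P0=NH2 P1=NH1
Op 8: best P0=NH2 P1=NH1
Op 9: best P0=NH1 P1=NH1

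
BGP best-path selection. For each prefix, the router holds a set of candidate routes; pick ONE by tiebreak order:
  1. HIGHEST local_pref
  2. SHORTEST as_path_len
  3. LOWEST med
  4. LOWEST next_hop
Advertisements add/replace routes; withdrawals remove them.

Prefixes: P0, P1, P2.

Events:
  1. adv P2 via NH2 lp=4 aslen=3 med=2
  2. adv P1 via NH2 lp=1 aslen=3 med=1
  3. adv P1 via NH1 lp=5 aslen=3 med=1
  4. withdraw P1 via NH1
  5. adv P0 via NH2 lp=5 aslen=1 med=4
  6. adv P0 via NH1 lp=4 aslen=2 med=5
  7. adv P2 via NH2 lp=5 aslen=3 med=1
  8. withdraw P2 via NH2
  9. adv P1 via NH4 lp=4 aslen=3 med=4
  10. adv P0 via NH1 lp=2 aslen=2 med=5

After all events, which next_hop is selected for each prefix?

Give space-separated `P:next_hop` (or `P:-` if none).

Answer: P0:NH2 P1:NH4 P2:-

Derivation:
Op 1: best P0=- P1=- P2=NH2
Op 2: best P0=- P1=NH2 P2=NH2
Op 3: best P0=- P1=NH1 P2=NH2
Op 4: best P0=- P1=NH2 P2=NH2
Op 5: best P0=NH2 P1=NH2 P2=NH2
Op 6: best P0=NH2 P1=NH2 P2=NH2
Op 7: best P0=NH2 P1=NH2 P2=NH2
Op 8: best P0=NH2 P1=NH2 P2=-
Op 9: best P0=NH2 P1=NH4 P2=-
Op 10: best P0=NH2 P1=NH4 P2=-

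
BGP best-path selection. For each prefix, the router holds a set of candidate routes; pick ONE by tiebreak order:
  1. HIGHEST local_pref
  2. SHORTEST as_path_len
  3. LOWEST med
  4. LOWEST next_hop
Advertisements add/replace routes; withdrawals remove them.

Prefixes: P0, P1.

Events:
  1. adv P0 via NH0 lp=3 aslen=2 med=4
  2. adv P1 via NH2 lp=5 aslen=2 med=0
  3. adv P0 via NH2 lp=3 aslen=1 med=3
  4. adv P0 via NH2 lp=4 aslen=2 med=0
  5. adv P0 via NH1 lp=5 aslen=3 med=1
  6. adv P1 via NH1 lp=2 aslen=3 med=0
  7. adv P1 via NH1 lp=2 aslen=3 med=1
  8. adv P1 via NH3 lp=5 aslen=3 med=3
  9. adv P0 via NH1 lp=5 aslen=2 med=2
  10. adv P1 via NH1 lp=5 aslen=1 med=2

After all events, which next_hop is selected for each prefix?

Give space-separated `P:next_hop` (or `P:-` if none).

Op 1: best P0=NH0 P1=-
Op 2: best P0=NH0 P1=NH2
Op 3: best P0=NH2 P1=NH2
Op 4: best P0=NH2 P1=NH2
Op 5: best P0=NH1 P1=NH2
Op 6: best P0=NH1 P1=NH2
Op 7: best P0=NH1 P1=NH2
Op 8: best P0=NH1 P1=NH2
Op 9: best P0=NH1 P1=NH2
Op 10: best P0=NH1 P1=NH1

Answer: P0:NH1 P1:NH1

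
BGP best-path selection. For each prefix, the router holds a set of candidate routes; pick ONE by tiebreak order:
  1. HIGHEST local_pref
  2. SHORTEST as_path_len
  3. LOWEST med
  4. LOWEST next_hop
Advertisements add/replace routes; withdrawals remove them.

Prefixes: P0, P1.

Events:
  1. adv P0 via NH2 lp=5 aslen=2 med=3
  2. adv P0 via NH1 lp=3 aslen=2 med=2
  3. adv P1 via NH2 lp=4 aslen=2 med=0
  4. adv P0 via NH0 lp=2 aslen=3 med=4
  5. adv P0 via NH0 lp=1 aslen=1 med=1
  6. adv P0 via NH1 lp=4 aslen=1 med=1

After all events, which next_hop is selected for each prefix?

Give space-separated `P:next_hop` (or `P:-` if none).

Op 1: best P0=NH2 P1=-
Op 2: best P0=NH2 P1=-
Op 3: best P0=NH2 P1=NH2
Op 4: best P0=NH2 P1=NH2
Op 5: best P0=NH2 P1=NH2
Op 6: best P0=NH2 P1=NH2

Answer: P0:NH2 P1:NH2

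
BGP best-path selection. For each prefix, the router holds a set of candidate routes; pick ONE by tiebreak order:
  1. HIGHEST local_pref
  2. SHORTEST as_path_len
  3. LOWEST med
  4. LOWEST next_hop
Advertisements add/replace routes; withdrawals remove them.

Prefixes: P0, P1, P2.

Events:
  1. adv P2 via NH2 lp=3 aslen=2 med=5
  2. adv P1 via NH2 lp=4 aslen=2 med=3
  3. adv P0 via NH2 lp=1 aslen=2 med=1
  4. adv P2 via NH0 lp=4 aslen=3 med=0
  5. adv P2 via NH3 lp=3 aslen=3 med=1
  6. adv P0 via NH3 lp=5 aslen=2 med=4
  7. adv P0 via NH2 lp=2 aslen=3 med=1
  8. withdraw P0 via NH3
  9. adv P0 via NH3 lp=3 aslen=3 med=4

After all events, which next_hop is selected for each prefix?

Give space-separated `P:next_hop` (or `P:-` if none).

Answer: P0:NH3 P1:NH2 P2:NH0

Derivation:
Op 1: best P0=- P1=- P2=NH2
Op 2: best P0=- P1=NH2 P2=NH2
Op 3: best P0=NH2 P1=NH2 P2=NH2
Op 4: best P0=NH2 P1=NH2 P2=NH0
Op 5: best P0=NH2 P1=NH2 P2=NH0
Op 6: best P0=NH3 P1=NH2 P2=NH0
Op 7: best P0=NH3 P1=NH2 P2=NH0
Op 8: best P0=NH2 P1=NH2 P2=NH0
Op 9: best P0=NH3 P1=NH2 P2=NH0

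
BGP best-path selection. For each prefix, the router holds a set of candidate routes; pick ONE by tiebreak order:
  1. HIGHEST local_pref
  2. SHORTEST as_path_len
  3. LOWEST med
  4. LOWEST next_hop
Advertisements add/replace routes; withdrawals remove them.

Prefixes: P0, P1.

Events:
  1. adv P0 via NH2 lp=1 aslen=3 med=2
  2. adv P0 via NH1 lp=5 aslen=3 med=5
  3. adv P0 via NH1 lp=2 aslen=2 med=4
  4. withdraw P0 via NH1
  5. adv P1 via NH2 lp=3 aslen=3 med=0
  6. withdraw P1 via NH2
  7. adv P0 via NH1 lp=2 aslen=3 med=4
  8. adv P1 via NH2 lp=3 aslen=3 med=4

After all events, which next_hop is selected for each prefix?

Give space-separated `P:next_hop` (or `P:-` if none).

Answer: P0:NH1 P1:NH2

Derivation:
Op 1: best P0=NH2 P1=-
Op 2: best P0=NH1 P1=-
Op 3: best P0=NH1 P1=-
Op 4: best P0=NH2 P1=-
Op 5: best P0=NH2 P1=NH2
Op 6: best P0=NH2 P1=-
Op 7: best P0=NH1 P1=-
Op 8: best P0=NH1 P1=NH2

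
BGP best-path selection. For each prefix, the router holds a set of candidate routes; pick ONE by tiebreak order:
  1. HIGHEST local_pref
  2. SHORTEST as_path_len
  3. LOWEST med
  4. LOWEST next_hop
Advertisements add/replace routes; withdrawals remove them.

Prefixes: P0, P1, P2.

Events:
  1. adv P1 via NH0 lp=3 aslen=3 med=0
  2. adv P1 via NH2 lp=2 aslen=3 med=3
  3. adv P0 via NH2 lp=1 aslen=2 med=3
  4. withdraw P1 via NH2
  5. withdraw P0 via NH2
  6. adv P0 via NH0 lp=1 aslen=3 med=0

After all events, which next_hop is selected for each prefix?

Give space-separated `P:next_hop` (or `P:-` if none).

Answer: P0:NH0 P1:NH0 P2:-

Derivation:
Op 1: best P0=- P1=NH0 P2=-
Op 2: best P0=- P1=NH0 P2=-
Op 3: best P0=NH2 P1=NH0 P2=-
Op 4: best P0=NH2 P1=NH0 P2=-
Op 5: best P0=- P1=NH0 P2=-
Op 6: best P0=NH0 P1=NH0 P2=-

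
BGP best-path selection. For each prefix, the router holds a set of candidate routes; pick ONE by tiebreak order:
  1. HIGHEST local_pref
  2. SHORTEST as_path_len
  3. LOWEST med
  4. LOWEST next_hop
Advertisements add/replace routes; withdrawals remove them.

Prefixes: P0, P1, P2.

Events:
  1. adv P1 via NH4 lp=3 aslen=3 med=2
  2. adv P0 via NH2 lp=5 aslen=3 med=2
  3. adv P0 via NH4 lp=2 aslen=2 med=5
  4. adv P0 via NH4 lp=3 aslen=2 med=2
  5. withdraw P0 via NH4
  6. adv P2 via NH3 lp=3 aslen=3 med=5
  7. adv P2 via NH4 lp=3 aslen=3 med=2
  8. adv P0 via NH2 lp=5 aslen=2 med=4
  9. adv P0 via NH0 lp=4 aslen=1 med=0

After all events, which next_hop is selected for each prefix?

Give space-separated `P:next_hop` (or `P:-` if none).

Answer: P0:NH2 P1:NH4 P2:NH4

Derivation:
Op 1: best P0=- P1=NH4 P2=-
Op 2: best P0=NH2 P1=NH4 P2=-
Op 3: best P0=NH2 P1=NH4 P2=-
Op 4: best P0=NH2 P1=NH4 P2=-
Op 5: best P0=NH2 P1=NH4 P2=-
Op 6: best P0=NH2 P1=NH4 P2=NH3
Op 7: best P0=NH2 P1=NH4 P2=NH4
Op 8: best P0=NH2 P1=NH4 P2=NH4
Op 9: best P0=NH2 P1=NH4 P2=NH4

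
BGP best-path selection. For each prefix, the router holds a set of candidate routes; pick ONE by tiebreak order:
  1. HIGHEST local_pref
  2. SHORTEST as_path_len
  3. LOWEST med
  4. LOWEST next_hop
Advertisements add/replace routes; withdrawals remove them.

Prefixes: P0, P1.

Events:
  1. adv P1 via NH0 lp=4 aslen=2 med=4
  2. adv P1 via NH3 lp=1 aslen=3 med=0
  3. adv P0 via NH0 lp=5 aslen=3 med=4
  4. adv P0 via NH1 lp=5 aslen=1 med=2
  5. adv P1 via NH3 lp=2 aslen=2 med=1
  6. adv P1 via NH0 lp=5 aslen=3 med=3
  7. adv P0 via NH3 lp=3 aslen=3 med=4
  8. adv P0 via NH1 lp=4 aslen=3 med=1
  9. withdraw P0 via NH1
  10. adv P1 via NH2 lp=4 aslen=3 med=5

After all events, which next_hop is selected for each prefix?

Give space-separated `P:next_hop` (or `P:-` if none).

Op 1: best P0=- P1=NH0
Op 2: best P0=- P1=NH0
Op 3: best P0=NH0 P1=NH0
Op 4: best P0=NH1 P1=NH0
Op 5: best P0=NH1 P1=NH0
Op 6: best P0=NH1 P1=NH0
Op 7: best P0=NH1 P1=NH0
Op 8: best P0=NH0 P1=NH0
Op 9: best P0=NH0 P1=NH0
Op 10: best P0=NH0 P1=NH0

Answer: P0:NH0 P1:NH0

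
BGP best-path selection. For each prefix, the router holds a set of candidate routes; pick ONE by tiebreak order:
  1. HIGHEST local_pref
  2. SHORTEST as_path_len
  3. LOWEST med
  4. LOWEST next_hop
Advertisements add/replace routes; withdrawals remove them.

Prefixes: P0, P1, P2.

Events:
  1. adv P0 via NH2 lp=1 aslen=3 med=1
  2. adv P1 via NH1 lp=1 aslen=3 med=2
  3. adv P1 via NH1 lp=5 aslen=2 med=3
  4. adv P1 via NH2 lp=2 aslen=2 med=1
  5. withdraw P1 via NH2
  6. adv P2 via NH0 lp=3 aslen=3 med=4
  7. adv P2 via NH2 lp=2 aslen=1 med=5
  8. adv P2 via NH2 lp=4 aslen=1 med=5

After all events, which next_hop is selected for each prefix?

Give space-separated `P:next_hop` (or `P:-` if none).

Answer: P0:NH2 P1:NH1 P2:NH2

Derivation:
Op 1: best P0=NH2 P1=- P2=-
Op 2: best P0=NH2 P1=NH1 P2=-
Op 3: best P0=NH2 P1=NH1 P2=-
Op 4: best P0=NH2 P1=NH1 P2=-
Op 5: best P0=NH2 P1=NH1 P2=-
Op 6: best P0=NH2 P1=NH1 P2=NH0
Op 7: best P0=NH2 P1=NH1 P2=NH0
Op 8: best P0=NH2 P1=NH1 P2=NH2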